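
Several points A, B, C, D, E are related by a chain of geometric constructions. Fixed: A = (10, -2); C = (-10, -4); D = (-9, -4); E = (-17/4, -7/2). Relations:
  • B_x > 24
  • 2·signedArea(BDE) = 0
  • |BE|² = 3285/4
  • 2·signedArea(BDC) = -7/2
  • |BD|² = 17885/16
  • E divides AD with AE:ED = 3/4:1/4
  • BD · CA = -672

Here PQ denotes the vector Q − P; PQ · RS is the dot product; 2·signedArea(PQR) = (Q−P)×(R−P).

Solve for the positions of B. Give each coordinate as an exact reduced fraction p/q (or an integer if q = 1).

1. B_x = 97/4  [2·signedArea(BDE) = 0 ∩ BD · CA = -672]
2. B_y = -1/2  [2·signedArea(BDE) = 0 ∩ BD · CA = -672]
   → B = (97/4, -1/2)

B = (97/4, -1/2)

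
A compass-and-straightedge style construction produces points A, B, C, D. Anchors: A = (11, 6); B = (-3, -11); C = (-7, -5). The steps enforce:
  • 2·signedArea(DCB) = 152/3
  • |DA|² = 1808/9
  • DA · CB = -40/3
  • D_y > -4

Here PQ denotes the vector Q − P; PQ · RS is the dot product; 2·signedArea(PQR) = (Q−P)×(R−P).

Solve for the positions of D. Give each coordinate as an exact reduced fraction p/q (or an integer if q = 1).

1. D_x = 1/3  [DA · CB = -40/3 ∩ 2·signedArea(DCB) = 152/3]
2. D_y = -10/3  [DA · CB = -40/3 ∩ 2·signedArea(DCB) = 152/3]
   → D = (1/3, -10/3)

D = (1/3, -10/3)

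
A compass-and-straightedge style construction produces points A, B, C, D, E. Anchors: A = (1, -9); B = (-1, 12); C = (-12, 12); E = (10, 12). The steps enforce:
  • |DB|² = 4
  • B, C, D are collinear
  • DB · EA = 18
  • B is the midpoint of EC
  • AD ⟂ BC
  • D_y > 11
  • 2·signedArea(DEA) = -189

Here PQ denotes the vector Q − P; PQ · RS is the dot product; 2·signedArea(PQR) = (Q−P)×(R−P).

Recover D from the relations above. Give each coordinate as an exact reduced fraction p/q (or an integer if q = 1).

D = (1, 12)

1. D_x = 1  [B, C, D are collinear ∩ AD ⟂ BC]
2. D_y = 12  [B, C, D are collinear ∩ AD ⟂ BC]
   → D = (1, 12)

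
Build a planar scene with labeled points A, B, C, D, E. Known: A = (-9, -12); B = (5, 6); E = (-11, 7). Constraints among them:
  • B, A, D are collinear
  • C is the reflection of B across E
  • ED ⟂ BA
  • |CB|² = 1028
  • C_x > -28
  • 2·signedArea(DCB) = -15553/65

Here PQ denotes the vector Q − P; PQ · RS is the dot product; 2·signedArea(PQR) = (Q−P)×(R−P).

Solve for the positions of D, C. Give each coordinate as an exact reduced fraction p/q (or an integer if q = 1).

1. D_x = -71/130  [B, A, D are collinear ∩ ED ⟂ BA]
2. D_y = -147/130  [B, A, D are collinear ∩ ED ⟂ BA]
   → D = (-71/130, -147/130)
3. C_x = -27  [C is the reflection of B across E]
4. C_y = 8  [C is the reflection of B across E]
   → C = (-27, 8)

C = (-27, 8)
D = (-71/130, -147/130)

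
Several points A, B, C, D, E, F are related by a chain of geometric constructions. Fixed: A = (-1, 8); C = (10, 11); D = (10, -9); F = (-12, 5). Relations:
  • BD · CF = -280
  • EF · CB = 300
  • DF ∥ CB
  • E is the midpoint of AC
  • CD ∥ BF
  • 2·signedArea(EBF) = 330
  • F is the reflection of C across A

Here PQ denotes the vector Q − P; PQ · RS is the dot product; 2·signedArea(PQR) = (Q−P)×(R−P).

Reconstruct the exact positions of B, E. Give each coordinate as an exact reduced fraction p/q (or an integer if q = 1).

B = (-12, 25)
E = (9/2, 19/2)

1. B_x = -12  [CD ∥ BF ∩ DF ∥ CB]
2. B_y = 25  [CD ∥ BF ∩ DF ∥ CB]
   → B = (-12, 25)
3. E_x = 9/2  [E is the midpoint of AC]
4. E_y = 19/2  [E is the midpoint of AC]
   → E = (9/2, 19/2)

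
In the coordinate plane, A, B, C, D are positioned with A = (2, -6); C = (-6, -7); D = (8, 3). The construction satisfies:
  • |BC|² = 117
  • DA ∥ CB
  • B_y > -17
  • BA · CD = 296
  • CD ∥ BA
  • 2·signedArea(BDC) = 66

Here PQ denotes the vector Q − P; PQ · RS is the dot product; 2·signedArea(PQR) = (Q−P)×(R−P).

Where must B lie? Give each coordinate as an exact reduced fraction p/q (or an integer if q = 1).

B = (-12, -16)

1. B_x = -12  [CD ∥ BA ∩ DA ∥ CB]
2. B_y = -16  [CD ∥ BA ∩ DA ∥ CB]
   → B = (-12, -16)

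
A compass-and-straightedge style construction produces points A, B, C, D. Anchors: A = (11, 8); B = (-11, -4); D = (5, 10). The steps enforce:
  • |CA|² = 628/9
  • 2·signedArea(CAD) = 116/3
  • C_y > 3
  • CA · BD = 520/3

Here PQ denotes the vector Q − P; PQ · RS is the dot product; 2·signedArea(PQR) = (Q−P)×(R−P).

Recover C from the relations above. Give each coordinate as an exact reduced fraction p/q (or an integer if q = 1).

1. C_x = 11/3  [CA · BD = 520/3 ∩ 2·signedArea(CAD) = 116/3]
2. C_y = 4  [CA · BD = 520/3 ∩ 2·signedArea(CAD) = 116/3]
   → C = (11/3, 4)

C = (11/3, 4)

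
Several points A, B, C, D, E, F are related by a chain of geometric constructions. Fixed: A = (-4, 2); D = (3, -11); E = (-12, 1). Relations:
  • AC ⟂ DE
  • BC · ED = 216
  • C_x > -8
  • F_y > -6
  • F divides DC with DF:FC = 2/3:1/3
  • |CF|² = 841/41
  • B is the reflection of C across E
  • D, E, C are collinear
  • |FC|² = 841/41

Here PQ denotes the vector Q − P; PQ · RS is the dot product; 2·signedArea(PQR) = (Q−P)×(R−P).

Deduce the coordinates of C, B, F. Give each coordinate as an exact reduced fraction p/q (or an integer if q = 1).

B = (-672/41, 185/41)
C = (-312/41, -103/41)
F = (-167/41, -219/41)

1. C_x = -312/41  [D, E, C are collinear ∩ AC ⟂ DE]
2. C_y = -103/41  [D, E, C are collinear ∩ AC ⟂ DE]
   → C = (-312/41, -103/41)
3. B_x = -672/41  [B is the reflection of C across E]
4. B_y = 185/41  [B is the reflection of C across E]
   → B = (-672/41, 185/41)
5. F_x = -167/41  [F divides DC with DF:FC = 2/3:1/3]
6. F_y = -219/41  [F divides DC with DF:FC = 2/3:1/3]
   → F = (-167/41, -219/41)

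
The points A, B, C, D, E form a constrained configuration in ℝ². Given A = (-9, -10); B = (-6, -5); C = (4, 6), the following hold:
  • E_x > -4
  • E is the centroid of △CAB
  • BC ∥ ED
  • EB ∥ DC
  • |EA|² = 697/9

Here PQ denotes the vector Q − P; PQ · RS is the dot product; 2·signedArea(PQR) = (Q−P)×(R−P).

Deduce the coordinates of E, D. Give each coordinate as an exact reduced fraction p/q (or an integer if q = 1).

D = (19/3, 8)
E = (-11/3, -3)

1. E_x = -11/3  [E is the centroid of △CAB]
2. E_y = -3  [E is the centroid of △CAB]
   → E = (-11/3, -3)
3. D_x = 19/3  [EB ∥ DC ∩ BC ∥ ED]
4. D_y = 8  [EB ∥ DC ∩ BC ∥ ED]
   → D = (19/3, 8)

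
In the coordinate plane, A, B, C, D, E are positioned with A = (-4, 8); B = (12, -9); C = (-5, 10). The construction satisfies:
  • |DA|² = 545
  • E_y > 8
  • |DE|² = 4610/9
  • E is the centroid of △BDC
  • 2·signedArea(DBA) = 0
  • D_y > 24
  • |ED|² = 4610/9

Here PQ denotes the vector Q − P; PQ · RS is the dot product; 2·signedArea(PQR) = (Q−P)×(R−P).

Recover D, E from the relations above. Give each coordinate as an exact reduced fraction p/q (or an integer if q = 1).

1. D_x = -20  [line -17·x + -16·y + 60 = 0 ∩ |DA|² = 545]
2. D_y = 25  [line -17·x + -16·y + 60 = 0 ∩ |DA|² = 545]
   → D = (-20, 25)
3. E_x = -13/3  [E is the centroid of △BDC]
4. E_y = 26/3  [E is the centroid of △BDC]
   → E = (-13/3, 26/3)

D = (-20, 25)
E = (-13/3, 26/3)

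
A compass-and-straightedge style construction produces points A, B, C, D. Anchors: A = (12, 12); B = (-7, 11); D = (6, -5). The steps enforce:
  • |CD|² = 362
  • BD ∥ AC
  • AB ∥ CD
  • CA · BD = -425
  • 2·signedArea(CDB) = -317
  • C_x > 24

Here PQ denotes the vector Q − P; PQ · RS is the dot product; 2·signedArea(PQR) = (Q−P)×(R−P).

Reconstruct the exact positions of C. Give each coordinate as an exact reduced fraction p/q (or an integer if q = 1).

C = (25, -4)

1. C_x = 25  [AB ∥ CD ∩ BD ∥ AC]
2. C_y = -4  [AB ∥ CD ∩ BD ∥ AC]
   → C = (25, -4)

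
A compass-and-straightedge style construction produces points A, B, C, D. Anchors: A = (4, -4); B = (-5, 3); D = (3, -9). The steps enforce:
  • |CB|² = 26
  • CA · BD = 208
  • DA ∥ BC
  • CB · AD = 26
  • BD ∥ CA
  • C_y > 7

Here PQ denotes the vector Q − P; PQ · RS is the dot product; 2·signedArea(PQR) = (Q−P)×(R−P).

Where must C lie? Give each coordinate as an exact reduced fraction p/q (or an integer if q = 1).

1. C_x = -4  [BD ∥ CA ∩ DA ∥ BC]
2. C_y = 8  [BD ∥ CA ∩ DA ∥ BC]
   → C = (-4, 8)

C = (-4, 8)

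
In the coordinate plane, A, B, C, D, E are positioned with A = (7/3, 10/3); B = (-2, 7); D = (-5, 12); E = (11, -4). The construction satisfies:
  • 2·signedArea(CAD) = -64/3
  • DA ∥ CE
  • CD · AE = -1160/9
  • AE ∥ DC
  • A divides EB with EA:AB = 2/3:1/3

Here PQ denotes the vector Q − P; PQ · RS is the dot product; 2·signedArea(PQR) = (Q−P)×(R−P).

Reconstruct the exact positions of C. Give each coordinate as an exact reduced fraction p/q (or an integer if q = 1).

1. C_x = 11/3  [DA ∥ CE ∩ AE ∥ DC]
2. C_y = 14/3  [DA ∥ CE ∩ AE ∥ DC]
   → C = (11/3, 14/3)

C = (11/3, 14/3)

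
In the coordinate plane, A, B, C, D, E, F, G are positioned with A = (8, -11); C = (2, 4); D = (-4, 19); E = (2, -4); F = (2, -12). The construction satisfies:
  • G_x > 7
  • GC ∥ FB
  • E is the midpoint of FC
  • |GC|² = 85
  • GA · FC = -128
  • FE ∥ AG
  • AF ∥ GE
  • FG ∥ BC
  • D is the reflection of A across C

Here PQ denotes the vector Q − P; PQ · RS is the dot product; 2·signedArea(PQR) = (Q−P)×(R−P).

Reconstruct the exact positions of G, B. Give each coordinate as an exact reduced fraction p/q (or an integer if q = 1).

1. G_x = 8  [AF ∥ GE ∩ FE ∥ AG]
2. G_y = -3  [AF ∥ GE ∩ FE ∥ AG]
   → G = (8, -3)
3. B_x = -4  [FG ∥ BC ∩ GC ∥ FB]
4. B_y = -5  [FG ∥ BC ∩ GC ∥ FB]
   → B = (-4, -5)

B = (-4, -5)
G = (8, -3)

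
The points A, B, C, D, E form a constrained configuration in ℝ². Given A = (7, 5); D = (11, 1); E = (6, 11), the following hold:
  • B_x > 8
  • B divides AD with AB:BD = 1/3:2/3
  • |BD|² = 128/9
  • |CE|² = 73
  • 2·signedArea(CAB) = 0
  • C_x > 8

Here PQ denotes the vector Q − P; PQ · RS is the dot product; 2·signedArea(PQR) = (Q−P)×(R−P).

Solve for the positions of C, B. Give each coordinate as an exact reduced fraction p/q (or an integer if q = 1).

B = (25/3, 11/3)
C = (9, 3)

1. B_x = 25/3  [B divides AD with AB:BD = 1/3:2/3]
2. B_y = 11/3  [B divides AD with AB:BD = 1/3:2/3]
   → B = (25/3, 11/3)
3. C_x = 9  [line 4/3·x + 4/3·y + -16 = 0 ∩ |CE|² = 73]
4. C_y = 3  [line 4/3·x + 4/3·y + -16 = 0 ∩ |CE|² = 73]
   → C = (9, 3)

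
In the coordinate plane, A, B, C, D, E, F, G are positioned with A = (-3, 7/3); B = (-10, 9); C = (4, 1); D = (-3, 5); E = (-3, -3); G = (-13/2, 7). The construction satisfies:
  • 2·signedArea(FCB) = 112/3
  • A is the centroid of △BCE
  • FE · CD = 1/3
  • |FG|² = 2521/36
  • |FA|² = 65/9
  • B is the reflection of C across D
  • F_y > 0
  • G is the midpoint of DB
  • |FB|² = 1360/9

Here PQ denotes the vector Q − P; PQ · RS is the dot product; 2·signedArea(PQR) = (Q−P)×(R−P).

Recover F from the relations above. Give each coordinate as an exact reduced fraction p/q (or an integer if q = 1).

F = (-2/3, 1)

1. F_x = -2/3  [2·signedArea(FCB) = 112/3 ∩ FE · CD = 1/3]
2. F_y = 1  [2·signedArea(FCB) = 112/3 ∩ FE · CD = 1/3]
   → F = (-2/3, 1)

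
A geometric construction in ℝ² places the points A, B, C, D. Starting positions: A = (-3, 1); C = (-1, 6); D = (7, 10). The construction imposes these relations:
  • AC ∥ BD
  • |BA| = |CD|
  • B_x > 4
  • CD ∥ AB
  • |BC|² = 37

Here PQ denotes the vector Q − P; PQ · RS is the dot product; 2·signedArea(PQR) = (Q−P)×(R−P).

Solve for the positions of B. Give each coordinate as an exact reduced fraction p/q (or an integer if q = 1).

B = (5, 5)

1. B_x = 5  [AC ∥ BD ∩ CD ∥ AB]
2. B_y = 5  [AC ∥ BD ∩ CD ∥ AB]
   → B = (5, 5)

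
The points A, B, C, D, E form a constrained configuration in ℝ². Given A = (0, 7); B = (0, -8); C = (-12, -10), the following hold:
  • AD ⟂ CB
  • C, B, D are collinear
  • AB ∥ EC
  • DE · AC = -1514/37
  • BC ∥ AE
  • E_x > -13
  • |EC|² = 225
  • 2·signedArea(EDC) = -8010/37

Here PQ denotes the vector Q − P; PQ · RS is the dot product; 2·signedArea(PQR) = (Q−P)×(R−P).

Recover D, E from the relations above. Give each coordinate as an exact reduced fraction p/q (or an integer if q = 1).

1. D_x = 90/37  [C, B, D are collinear ∩ AD ⟂ CB]
2. D_y = -281/37  [C, B, D are collinear ∩ AD ⟂ CB]
   → D = (90/37, -281/37)
3. E_x = -12  [AB ∥ EC ∩ BC ∥ AE]
4. E_y = 5  [AB ∥ EC ∩ BC ∥ AE]
   → E = (-12, 5)

D = (90/37, -281/37)
E = (-12, 5)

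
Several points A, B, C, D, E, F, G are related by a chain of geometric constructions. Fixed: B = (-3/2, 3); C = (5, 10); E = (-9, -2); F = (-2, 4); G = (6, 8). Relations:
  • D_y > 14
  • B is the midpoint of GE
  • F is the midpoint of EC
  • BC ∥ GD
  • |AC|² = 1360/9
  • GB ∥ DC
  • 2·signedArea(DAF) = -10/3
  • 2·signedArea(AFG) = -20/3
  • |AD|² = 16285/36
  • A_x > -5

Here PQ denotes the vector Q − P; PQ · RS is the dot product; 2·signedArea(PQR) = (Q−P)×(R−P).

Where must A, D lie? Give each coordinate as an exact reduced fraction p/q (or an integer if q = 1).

A = (-13/3, 2)
D = (25/2, 15)

1. D_x = 25/2  [GB ∥ DC ∩ BC ∥ GD]
2. D_y = 15  [GB ∥ DC ∩ BC ∥ GD]
   → D = (25/2, 15)
3. A_x = -13/3  [2·signedArea(AFG) = -20/3 ∩ 2·signedArea(DAF) = -10/3]
4. A_y = 2  [2·signedArea(AFG) = -20/3 ∩ 2·signedArea(DAF) = -10/3]
   → A = (-13/3, 2)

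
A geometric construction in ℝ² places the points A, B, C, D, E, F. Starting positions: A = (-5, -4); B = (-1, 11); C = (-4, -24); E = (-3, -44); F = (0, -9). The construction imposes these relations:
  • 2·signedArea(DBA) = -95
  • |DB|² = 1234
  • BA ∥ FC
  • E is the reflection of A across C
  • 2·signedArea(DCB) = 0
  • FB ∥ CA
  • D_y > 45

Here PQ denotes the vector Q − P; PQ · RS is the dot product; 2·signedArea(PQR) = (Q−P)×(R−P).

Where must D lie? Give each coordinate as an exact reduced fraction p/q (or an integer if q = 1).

D = (2, 46)

1. D_x = 2  [2·signedArea(DCB) = 0 ∩ 2·signedArea(DBA) = -95]
2. D_y = 46  [2·signedArea(DCB) = 0 ∩ 2·signedArea(DBA) = -95]
   → D = (2, 46)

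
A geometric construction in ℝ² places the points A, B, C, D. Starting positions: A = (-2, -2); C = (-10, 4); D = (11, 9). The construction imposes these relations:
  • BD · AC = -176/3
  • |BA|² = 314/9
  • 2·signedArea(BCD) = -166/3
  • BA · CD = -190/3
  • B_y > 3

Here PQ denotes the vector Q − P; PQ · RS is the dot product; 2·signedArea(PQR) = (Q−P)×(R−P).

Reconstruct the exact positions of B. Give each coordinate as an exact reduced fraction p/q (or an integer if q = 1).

1. B_x = -1/3  [2·signedArea(BCD) = -166/3 ∩ BA · CD = -190/3]
2. B_y = 11/3  [2·signedArea(BCD) = -166/3 ∩ BA · CD = -190/3]
   → B = (-1/3, 11/3)

B = (-1/3, 11/3)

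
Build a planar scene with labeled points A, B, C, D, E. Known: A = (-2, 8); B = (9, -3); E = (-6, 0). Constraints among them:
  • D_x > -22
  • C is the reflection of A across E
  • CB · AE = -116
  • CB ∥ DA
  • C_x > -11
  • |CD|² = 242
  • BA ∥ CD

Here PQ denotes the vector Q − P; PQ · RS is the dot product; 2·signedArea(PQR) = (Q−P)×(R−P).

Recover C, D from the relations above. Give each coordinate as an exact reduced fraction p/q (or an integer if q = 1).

1. C_x = -10  [C is the reflection of A across E]
2. C_y = -8  [C is the reflection of A across E]
   → C = (-10, -8)
3. D_x = -21  [CB ∥ DA ∩ BA ∥ CD]
4. D_y = 3  [CB ∥ DA ∩ BA ∥ CD]
   → D = (-21, 3)

C = (-10, -8)
D = (-21, 3)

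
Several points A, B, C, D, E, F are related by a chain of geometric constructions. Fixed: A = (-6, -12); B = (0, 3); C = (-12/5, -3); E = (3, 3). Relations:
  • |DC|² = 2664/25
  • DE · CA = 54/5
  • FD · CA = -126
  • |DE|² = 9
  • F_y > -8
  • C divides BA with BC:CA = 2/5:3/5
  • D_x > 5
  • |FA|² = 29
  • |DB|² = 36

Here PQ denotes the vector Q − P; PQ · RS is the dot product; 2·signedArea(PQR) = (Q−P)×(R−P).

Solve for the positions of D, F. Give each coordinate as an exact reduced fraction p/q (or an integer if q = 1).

1. D_x = 6  [line 18/5·x + 9·y + -243/5 = 0 ∩ |DE|² = 9]
2. D_y = 3  [line 18/5·x + 9·y + -243/5 = 0 ∩ |DE|² = 9]
   → D = (6, 3)
3. F_x = -4  [line 18/5·x + 9·y + 387/5 = 0 ∩ |FA|² = 29]
4. F_y = -7  [line 18/5·x + 9·y + 387/5 = 0 ∩ |FA|² = 29]
   → F = (-4, -7)

D = (6, 3)
F = (-4, -7)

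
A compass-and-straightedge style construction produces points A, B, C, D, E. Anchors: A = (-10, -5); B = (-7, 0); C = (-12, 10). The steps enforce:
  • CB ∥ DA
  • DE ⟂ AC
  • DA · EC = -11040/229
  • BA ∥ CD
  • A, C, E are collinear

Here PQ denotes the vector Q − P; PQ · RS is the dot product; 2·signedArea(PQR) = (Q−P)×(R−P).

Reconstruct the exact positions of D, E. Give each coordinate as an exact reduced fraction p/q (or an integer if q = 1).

D = (-15, 5)
E = (-2610/229, 1255/229)

1. D_x = -15  [CB ∥ DA ∩ BA ∥ CD]
2. D_y = 5  [CB ∥ DA ∩ BA ∥ CD]
   → D = (-15, 5)
3. E_x = -2610/229  [A, C, E are collinear ∩ DE ⟂ AC]
4. E_y = 1255/229  [A, C, E are collinear ∩ DE ⟂ AC]
   → E = (-2610/229, 1255/229)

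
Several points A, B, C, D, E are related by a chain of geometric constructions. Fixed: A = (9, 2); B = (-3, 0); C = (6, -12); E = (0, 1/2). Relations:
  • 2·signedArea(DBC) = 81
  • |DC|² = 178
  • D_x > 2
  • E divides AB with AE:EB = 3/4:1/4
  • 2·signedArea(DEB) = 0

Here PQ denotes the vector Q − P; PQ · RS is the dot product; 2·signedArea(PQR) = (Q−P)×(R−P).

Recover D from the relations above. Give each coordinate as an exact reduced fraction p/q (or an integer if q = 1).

1. D_x = 3  [2·signedArea(DEB) = 0 ∩ 2·signedArea(DBC) = 81]
2. D_y = 1  [2·signedArea(DEB) = 0 ∩ 2·signedArea(DBC) = 81]
   → D = (3, 1)

D = (3, 1)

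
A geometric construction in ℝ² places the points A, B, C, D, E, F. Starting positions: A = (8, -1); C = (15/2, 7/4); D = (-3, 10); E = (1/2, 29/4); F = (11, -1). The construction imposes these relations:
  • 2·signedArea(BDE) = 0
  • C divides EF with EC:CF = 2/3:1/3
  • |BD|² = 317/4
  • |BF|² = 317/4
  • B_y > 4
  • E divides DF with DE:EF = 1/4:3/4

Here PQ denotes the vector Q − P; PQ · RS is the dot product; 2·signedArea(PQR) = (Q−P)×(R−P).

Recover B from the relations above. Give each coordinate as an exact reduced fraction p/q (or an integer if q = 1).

1. B_x = 4  [line 11/4·x + 7/2·y + -107/4 = 0 ∩ |BF|² = 317/4]
2. B_y = 9/2  [line 11/4·x + 7/2·y + -107/4 = 0 ∩ |BF|² = 317/4]
   → B = (4, 9/2)

B = (4, 9/2)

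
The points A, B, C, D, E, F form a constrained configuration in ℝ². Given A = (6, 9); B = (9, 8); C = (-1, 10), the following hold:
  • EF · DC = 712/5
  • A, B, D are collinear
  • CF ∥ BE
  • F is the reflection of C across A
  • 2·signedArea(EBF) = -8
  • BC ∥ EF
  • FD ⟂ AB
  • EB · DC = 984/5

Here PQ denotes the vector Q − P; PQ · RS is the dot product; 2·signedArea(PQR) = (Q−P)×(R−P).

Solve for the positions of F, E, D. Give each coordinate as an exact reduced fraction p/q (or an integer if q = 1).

1. F_x = 13  [F is the reflection of C across A]
2. F_y = 8  [F is the reflection of C across A]
   → F = (13, 8)
3. E_x = 23  [BC ∥ EF ∩ CF ∥ BE]
4. E_y = 6  [BC ∥ EF ∩ CF ∥ BE]
   → E = (23, 6)
5. D_x = 63/5  [A, B, D are collinear ∩ FD ⟂ AB]
6. D_y = 34/5  [A, B, D are collinear ∩ FD ⟂ AB]
   → D = (63/5, 34/5)

D = (63/5, 34/5)
E = (23, 6)
F = (13, 8)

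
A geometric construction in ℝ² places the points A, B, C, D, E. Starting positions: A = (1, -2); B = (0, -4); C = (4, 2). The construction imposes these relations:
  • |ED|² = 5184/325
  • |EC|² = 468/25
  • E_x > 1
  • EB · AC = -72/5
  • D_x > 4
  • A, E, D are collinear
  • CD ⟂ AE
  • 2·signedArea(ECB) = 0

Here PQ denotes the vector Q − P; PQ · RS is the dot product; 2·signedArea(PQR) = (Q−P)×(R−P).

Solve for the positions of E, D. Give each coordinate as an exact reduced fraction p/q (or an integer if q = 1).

1. E_x = 8/5  [2·signedArea(ECB) = 0 ∩ EB · AC = -72/5]
2. E_y = -8/5  [2·signedArea(ECB) = 0 ∩ EB · AC = -72/5]
   → E = (8/5, -8/5)
3. D_x = 64/13  [A, E, D are collinear ∩ CD ⟂ AE]
4. D_y = 8/13  [A, E, D are collinear ∩ CD ⟂ AE]
   → D = (64/13, 8/13)

D = (64/13, 8/13)
E = (8/5, -8/5)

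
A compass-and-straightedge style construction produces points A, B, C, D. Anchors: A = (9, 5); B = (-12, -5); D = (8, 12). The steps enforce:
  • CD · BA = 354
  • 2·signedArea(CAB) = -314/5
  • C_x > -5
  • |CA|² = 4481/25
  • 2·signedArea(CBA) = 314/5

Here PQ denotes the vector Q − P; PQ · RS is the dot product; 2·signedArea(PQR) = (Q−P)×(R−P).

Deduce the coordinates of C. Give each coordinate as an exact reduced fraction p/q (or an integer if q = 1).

C = (-4, 9/5)

1. C_x = -4  [2·signedArea(CBA) = 314/5 ∩ CD · BA = 354]
2. C_y = 9/5  [2·signedArea(CBA) = 314/5 ∩ CD · BA = 354]
   → C = (-4, 9/5)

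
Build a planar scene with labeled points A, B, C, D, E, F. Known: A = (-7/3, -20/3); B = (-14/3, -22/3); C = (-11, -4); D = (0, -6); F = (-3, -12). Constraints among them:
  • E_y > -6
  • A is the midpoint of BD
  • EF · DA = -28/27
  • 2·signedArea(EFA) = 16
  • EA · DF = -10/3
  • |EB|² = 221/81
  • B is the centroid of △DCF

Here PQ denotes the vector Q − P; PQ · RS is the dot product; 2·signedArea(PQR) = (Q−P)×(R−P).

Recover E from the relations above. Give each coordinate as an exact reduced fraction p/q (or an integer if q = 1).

1. E_x = -47/9  [2·signedArea(EFA) = 16 ∩ EF · DA = -28/27]
2. E_y = -52/9  [2·signedArea(EFA) = 16 ∩ EF · DA = -28/27]
   → E = (-47/9, -52/9)

E = (-47/9, -52/9)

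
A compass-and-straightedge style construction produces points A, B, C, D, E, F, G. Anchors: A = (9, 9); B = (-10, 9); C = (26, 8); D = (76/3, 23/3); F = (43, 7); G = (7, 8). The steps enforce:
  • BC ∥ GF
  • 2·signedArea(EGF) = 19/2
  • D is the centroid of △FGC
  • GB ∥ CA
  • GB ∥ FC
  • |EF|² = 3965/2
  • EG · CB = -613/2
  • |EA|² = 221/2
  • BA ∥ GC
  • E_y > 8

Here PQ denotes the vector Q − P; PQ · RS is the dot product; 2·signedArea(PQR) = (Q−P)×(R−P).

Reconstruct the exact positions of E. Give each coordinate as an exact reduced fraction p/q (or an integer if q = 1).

E = (-3/2, 17/2)

1. E_x = -3/2  [EG · CB = -613/2 ∩ 2·signedArea(EGF) = 19/2]
2. E_y = 17/2  [EG · CB = -613/2 ∩ 2·signedArea(EGF) = 19/2]
   → E = (-3/2, 17/2)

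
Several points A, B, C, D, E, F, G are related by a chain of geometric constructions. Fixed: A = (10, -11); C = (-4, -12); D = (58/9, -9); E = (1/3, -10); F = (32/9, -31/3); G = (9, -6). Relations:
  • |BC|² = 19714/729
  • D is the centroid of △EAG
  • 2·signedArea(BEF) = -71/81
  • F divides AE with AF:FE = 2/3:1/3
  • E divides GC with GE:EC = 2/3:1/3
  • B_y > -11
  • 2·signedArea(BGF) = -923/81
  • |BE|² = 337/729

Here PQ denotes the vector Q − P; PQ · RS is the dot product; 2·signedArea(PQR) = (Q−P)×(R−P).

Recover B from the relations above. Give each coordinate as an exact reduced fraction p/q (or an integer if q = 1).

1. B_x = 25/27  [2·signedArea(BEF) = -71/81 ∩ 2·signedArea(BGF) = -923/81]
2. B_y = -31/3  [2·signedArea(BEF) = -71/81 ∩ 2·signedArea(BGF) = -923/81]
   → B = (25/27, -31/3)

B = (25/27, -31/3)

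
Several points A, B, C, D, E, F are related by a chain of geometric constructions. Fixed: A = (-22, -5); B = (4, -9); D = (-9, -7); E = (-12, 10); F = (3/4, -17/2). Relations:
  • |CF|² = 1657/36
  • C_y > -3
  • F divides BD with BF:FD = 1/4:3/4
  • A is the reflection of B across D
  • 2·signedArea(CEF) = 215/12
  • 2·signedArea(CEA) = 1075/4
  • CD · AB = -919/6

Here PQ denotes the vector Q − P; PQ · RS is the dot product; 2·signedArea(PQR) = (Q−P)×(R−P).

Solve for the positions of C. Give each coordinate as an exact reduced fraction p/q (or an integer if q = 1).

C = (-29/12, -5/2)

1. C_x = -29/12  [2·signedArea(CEA) = 1075/4 ∩ CD · AB = -919/6]
2. C_y = -5/2  [2·signedArea(CEA) = 1075/4 ∩ CD · AB = -919/6]
   → C = (-29/12, -5/2)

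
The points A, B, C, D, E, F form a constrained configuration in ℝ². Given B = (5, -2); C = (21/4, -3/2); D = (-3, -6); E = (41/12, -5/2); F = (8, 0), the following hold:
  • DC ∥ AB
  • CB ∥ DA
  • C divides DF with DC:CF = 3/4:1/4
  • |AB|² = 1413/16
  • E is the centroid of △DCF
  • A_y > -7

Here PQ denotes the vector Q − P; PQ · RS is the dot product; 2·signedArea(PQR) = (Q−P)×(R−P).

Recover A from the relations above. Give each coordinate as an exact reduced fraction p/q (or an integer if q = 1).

1. A_x = -13/4  [DC ∥ AB ∩ CB ∥ DA]
2. A_y = -13/2  [DC ∥ AB ∩ CB ∥ DA]
   → A = (-13/4, -13/2)

A = (-13/4, -13/2)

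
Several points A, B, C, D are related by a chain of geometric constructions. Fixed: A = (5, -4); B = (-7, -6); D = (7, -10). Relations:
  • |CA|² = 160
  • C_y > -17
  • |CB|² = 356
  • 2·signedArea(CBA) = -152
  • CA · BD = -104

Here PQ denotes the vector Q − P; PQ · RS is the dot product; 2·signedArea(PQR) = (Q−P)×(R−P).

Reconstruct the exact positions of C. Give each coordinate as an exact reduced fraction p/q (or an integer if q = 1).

1. C_x = 9  [2·signedArea(CBA) = -152 ∩ CA · BD = -104]
2. C_y = -16  [2·signedArea(CBA) = -152 ∩ CA · BD = -104]
   → C = (9, -16)

C = (9, -16)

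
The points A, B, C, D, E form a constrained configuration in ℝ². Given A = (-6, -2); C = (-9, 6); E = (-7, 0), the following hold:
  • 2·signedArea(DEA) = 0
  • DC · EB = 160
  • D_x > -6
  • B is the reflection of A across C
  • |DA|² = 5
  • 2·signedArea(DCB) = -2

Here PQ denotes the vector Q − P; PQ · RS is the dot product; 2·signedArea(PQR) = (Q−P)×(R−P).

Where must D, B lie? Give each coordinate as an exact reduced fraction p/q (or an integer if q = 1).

B = (-12, 14)
D = (-5, -4)

1. D_x = -5  [line 2·x + 1·y + 14 = 0 ∩ |DA|² = 5]
2. D_y = -4  [line 2·x + 1·y + 14 = 0 ∩ |DA|² = 5]
   → D = (-5, -4)
3. B_x = -12  [B is the reflection of A across C]
4. B_y = 14  [B is the reflection of A across C]
   → B = (-12, 14)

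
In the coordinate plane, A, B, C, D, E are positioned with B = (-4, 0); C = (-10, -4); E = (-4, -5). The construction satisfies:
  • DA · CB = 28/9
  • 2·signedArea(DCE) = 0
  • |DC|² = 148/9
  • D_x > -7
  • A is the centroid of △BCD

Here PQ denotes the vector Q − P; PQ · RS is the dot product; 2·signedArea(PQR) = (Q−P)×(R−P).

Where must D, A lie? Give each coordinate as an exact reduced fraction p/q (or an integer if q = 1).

1. D_x = -6  [line 1·x + 6·y + 34 = 0 ∩ |DC|² = 148/9]
2. D_y = -14/3  [line 1·x + 6·y + 34 = 0 ∩ |DC|² = 148/9]
   → D = (-6, -14/3)
3. A_x = -20/3  [A is the centroid of △BCD]
4. A_y = -26/9  [A is the centroid of △BCD]
   → A = (-20/3, -26/9)

A = (-20/3, -26/9)
D = (-6, -14/3)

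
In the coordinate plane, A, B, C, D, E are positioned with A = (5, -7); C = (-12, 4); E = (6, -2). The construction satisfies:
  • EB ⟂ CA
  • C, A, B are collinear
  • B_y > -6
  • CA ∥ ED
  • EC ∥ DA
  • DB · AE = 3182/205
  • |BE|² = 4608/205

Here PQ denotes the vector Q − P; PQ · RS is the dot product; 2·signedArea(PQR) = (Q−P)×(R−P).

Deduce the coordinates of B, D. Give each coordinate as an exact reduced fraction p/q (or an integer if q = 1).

1. B_x = 702/205  [C, A, B are collinear ∩ EB ⟂ CA]
2. B_y = -1226/205  [C, A, B are collinear ∩ EB ⟂ CA]
   → B = (702/205, -1226/205)
3. D_x = 23  [EC ∥ DA ∩ CA ∥ ED]
4. D_y = -13  [EC ∥ DA ∩ CA ∥ ED]
   → D = (23, -13)

B = (702/205, -1226/205)
D = (23, -13)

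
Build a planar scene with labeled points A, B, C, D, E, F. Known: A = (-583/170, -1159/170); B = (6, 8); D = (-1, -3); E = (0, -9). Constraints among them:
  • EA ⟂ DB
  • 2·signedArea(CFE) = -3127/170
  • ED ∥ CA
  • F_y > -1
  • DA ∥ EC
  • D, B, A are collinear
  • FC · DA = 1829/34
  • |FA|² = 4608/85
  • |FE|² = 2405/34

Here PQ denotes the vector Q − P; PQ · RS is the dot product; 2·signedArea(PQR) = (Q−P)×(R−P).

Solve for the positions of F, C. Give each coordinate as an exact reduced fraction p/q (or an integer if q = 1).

C = (-413/170, -2179/170)
F = (89/170, -103/170)

1. C_x = -413/170  [ED ∥ CA ∩ DA ∥ EC]
2. C_y = -2179/170  [ED ∥ CA ∩ DA ∥ EC]
   → C = (-413/170, -2179/170)
3. F_x = 89/170  [FC · DA = 1829/34 ∩ 2·signedArea(CFE) = -3127/170]
4. F_y = -103/170  [FC · DA = 1829/34 ∩ 2·signedArea(CFE) = -3127/170]
   → F = (89/170, -103/170)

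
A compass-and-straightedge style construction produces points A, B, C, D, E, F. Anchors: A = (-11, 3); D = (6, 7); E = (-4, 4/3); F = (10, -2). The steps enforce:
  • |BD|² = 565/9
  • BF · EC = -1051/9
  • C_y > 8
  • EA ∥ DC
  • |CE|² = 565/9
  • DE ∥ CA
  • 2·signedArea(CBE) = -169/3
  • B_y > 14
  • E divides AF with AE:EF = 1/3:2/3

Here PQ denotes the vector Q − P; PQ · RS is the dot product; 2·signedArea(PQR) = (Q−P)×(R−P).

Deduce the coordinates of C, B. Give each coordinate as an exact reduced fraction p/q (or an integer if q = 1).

B = (9, 43/3)
C = (-1, 26/3)

1. C_x = -1  [DE ∥ CA ∩ EA ∥ DC]
2. C_y = 26/3  [DE ∥ CA ∩ EA ∥ DC]
   → C = (-1, 26/3)
3. B_x = 9  [BF · EC = -1051/9 ∩ 2·signedArea(CBE) = -169/3]
4. B_y = 43/3  [BF · EC = -1051/9 ∩ 2·signedArea(CBE) = -169/3]
   → B = (9, 43/3)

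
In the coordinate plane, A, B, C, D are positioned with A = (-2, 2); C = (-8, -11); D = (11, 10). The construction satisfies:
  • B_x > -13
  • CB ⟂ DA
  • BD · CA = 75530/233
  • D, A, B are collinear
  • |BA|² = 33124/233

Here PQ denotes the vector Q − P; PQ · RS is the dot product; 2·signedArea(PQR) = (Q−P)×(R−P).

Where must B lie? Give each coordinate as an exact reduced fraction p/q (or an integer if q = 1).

B = (-2832/233, -990/233)

1. B_x = -2832/233  [D, A, B are collinear ∩ CB ⟂ DA]
2. B_y = -990/233  [D, A, B are collinear ∩ CB ⟂ DA]
   → B = (-2832/233, -990/233)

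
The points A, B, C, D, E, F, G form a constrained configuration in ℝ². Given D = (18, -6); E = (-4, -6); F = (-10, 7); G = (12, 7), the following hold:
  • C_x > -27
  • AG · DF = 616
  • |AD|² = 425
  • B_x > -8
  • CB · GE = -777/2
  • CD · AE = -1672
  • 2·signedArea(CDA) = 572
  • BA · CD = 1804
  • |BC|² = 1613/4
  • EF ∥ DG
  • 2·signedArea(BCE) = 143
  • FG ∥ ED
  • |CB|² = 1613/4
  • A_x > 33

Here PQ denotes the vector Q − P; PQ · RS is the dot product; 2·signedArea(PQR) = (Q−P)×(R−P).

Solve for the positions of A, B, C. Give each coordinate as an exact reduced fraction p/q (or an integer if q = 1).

1. A_x = 34  [line 28·x + -13·y + -861 = 0 ∩ |AD|² = 425]
2. A_y = 7  [line 28·x + -13·y + -861 = 0 ∩ |AD|² = 425]
   → A = (34, 7)
3. C_x = -26  [2·signedArea(CDA) = 572 ∩ CD · AE = -1672]
4. C_y = -6  [2·signedArea(CDA) = 572 ∩ CD · AE = -1672]
   → C = (-26, -6)
5. B_x = -7  [BA · CD = 1804 ∩ CB · GE = -777/2]
6. B_y = 1/2  [BA · CD = 1804 ∩ CB · GE = -777/2]
   → B = (-7, 1/2)

A = (34, 7)
B = (-7, 1/2)
C = (-26, -6)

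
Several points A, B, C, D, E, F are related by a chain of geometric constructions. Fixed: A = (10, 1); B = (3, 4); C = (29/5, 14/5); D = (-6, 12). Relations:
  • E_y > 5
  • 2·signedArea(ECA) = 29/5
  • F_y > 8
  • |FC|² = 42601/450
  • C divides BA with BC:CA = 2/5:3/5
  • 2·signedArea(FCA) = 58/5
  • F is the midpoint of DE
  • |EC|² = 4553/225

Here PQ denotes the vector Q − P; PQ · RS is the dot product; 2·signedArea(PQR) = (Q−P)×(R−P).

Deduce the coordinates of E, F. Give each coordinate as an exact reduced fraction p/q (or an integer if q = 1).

E = (7/3, 17/3)
F = (-11/6, 53/6)

1. E_x = 7/3  [line 9/5·x + 21/5·y + -28 = 0 ∩ |EC|² = 4553/225]
2. E_y = 17/3  [line 9/5·x + 21/5·y + -28 = 0 ∩ |EC|² = 4553/225]
   → E = (7/3, 17/3)
3. F_x = -11/6  [F is the midpoint of DE]
4. F_y = 53/6  [F is the midpoint of DE]
   → F = (-11/6, 53/6)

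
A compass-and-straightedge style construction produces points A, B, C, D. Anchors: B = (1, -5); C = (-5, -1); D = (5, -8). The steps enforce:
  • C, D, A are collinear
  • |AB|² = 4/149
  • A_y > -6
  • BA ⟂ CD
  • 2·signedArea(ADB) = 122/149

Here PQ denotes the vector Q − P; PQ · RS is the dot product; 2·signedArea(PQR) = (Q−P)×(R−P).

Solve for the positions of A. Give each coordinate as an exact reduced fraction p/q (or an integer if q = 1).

A = (135/149, -765/149)

1. A_x = 135/149  [C, D, A are collinear ∩ BA ⟂ CD]
2. A_y = -765/149  [C, D, A are collinear ∩ BA ⟂ CD]
   → A = (135/149, -765/149)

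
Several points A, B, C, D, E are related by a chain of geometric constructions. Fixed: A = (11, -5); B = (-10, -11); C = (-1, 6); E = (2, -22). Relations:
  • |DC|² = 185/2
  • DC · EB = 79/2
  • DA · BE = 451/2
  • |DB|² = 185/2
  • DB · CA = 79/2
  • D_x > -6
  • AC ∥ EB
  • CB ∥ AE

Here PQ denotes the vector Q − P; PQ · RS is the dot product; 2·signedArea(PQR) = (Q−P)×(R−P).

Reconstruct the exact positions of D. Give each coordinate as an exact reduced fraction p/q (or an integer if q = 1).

D = (-11/2, -5/2)

1. D_x = -11/2  [line -12·x + 11·y + -77/2 = 0 ∩ |DB|² = 185/2]
2. D_y = -5/2  [line -12·x + 11·y + -77/2 = 0 ∩ |DB|² = 185/2]
   → D = (-11/2, -5/2)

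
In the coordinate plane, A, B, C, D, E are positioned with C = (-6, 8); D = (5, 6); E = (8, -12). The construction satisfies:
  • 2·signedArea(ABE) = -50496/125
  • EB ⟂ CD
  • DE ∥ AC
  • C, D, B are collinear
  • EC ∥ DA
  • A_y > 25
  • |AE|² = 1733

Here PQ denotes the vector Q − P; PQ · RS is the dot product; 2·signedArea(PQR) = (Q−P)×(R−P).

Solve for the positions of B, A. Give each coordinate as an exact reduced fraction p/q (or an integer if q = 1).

1. B_x = 1384/125  [C, D, B are collinear ∩ EB ⟂ CD]
2. B_y = 612/125  [C, D, B are collinear ∩ EB ⟂ CD]
   → B = (1384/125, 612/125)
3. A_x = -9  [DE ∥ AC ∩ EC ∥ DA]
4. A_y = 26  [DE ∥ AC ∩ EC ∥ DA]
   → A = (-9, 26)

A = (-9, 26)
B = (1384/125, 612/125)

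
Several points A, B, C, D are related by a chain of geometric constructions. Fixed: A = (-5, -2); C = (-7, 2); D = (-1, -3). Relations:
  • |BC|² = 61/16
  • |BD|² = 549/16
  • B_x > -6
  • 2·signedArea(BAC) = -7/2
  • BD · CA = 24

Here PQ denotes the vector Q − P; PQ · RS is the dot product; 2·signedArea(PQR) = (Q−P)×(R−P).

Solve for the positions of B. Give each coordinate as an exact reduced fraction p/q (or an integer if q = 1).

1. B_x = -11/2  [2·signedArea(BAC) = -7/2 ∩ BD · CA = 24]
2. B_y = 3/4  [2·signedArea(BAC) = -7/2 ∩ BD · CA = 24]
   → B = (-11/2, 3/4)

B = (-11/2, 3/4)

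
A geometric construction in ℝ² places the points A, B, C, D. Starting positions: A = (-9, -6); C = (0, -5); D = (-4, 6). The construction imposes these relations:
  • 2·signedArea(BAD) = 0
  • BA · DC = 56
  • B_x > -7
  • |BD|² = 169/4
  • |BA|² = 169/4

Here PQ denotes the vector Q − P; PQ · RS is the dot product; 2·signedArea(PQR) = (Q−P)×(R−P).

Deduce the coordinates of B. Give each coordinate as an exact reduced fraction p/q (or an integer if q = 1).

B = (-13/2, 0)

1. B_x = -13/2  [2·signedArea(BAD) = 0 ∩ BA · DC = 56]
2. B_y = 0  [2·signedArea(BAD) = 0 ∩ BA · DC = 56]
   → B = (-13/2, 0)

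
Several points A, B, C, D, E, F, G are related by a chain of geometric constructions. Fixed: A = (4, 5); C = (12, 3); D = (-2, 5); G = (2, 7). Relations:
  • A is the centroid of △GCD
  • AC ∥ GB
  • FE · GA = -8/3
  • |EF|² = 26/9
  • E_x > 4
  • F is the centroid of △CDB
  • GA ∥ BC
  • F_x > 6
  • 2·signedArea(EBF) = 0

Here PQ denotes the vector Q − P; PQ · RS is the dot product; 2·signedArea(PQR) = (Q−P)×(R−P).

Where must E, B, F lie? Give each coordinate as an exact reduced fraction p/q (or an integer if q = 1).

B = (10, 5)
E = (5, 4)
F = (20/3, 13/3)

1. B_x = 10  [GA ∥ BC ∩ AC ∥ GB]
2. B_y = 5  [GA ∥ BC ∩ AC ∥ GB]
   → B = (10, 5)
3. F_x = 20/3  [F is the centroid of △CDB]
4. F_y = 13/3  [F is the centroid of △CDB]
   → F = (20/3, 13/3)
5. E_x = 5  [2·signedArea(EBF) = 0 ∩ FE · GA = -8/3]
6. E_y = 4  [2·signedArea(EBF) = 0 ∩ FE · GA = -8/3]
   → E = (5, 4)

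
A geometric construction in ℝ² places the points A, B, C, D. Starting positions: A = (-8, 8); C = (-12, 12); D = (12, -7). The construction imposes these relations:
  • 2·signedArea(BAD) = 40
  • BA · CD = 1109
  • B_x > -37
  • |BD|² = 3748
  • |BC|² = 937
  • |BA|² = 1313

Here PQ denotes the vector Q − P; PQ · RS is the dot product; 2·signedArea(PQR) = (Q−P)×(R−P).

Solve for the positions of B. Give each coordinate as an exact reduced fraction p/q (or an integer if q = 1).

B = (-36, 31)

1. B_x = -36  [2·signedArea(BAD) = 40 ∩ BA · CD = 1109]
2. B_y = 31  [2·signedArea(BAD) = 40 ∩ BA · CD = 1109]
   → B = (-36, 31)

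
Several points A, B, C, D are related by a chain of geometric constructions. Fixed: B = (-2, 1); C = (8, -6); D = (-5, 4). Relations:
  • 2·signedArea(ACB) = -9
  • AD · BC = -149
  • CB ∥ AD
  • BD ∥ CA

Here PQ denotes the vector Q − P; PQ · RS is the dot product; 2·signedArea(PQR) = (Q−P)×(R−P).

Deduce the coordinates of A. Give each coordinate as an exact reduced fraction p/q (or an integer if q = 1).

A = (5, -3)

1. A_x = 5  [CB ∥ AD ∩ BD ∥ CA]
2. A_y = -3  [CB ∥ AD ∩ BD ∥ CA]
   → A = (5, -3)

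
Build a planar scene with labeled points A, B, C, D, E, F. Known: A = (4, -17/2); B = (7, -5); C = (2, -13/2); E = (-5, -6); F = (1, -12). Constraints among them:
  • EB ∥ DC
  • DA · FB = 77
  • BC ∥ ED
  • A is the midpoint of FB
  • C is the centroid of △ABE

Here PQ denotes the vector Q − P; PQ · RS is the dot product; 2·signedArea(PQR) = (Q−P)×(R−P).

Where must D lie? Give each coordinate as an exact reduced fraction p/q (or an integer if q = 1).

D = (-10, -15/2)

1. D_x = -10  [EB ∥ DC ∩ BC ∥ ED]
2. D_y = -15/2  [EB ∥ DC ∩ BC ∥ ED]
   → D = (-10, -15/2)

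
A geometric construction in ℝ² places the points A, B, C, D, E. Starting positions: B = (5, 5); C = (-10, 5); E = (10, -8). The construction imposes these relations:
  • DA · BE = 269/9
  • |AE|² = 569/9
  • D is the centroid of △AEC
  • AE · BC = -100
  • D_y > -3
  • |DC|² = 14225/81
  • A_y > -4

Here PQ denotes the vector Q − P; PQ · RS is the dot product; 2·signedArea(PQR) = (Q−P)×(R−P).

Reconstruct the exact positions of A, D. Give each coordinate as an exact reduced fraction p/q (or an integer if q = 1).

A = (10/3, -11/3)
D = (10/9, -20/9)

1. A_x = 10/3  [AE · BC = -100]
2. A_y = -11/3  [|AE|² = 569/9]
   → A = (10/3, -11/3)
3. D_x = 10/9  [D is the centroid of △AEC]
4. D_y = -20/9  [D is the centroid of △AEC]
   → D = (10/9, -20/9)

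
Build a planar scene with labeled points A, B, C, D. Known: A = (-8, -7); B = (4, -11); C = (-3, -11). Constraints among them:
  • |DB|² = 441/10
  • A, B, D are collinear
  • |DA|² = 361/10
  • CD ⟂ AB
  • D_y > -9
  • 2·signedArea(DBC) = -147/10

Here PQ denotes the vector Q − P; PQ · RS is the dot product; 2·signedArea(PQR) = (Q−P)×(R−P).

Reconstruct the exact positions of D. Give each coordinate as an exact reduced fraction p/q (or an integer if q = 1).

D = (-23/10, -89/10)

1. D_x = -23/10  [A, B, D are collinear ∩ CD ⟂ AB]
2. D_y = -89/10  [A, B, D are collinear ∩ CD ⟂ AB]
   → D = (-23/10, -89/10)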